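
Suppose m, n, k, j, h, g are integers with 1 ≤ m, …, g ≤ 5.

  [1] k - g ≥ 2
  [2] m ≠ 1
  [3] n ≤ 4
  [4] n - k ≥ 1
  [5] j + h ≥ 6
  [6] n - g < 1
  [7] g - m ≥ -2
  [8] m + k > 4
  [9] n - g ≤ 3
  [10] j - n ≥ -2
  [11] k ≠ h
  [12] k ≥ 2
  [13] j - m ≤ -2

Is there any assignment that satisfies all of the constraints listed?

Unsatisfiable

Constraints 1, 4, 7, 10, and 13 give k − g ≥ 2, g − m ≥ -2, m − j ≥ 2, j − n ≥ -2, n − k ≥ 1.
Adding all 5 inequalities: the left sides telescope to 0, and the right sides sum to 2 + (-2) + 2 + (-2) + 1 = 1. So 0 ≥ 1, which is false.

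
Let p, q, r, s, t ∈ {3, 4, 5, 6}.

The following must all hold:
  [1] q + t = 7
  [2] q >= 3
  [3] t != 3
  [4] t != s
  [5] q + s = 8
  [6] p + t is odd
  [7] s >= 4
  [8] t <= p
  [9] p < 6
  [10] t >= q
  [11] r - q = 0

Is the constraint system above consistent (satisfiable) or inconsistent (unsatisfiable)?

Satisfiable

One satisfying assignment is p = 5, q = 3, r = 3, s = 5, t = 4.
For the less obvious constraints — constraint 1: q + t = 7; constraint 5: q + s = 8 — and the others hold by inspection.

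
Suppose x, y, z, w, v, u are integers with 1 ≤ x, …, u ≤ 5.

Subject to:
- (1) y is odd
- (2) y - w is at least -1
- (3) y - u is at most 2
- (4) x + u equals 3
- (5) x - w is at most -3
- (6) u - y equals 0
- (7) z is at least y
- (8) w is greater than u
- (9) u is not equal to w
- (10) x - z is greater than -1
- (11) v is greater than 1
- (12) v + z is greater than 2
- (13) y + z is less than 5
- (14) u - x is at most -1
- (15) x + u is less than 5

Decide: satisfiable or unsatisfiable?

Unsatisfiable

Constraints 2, 3, 5, and 14 give u − y ≥ -2, y − w ≥ -1, w − x ≥ 3, x − u ≥ 1.
Adding all 4 inequalities: the left sides telescope to 0, and the right sides sum to (-2) + (-1) + 3 + 1 = 1. So 0 ≥ 1, which is false.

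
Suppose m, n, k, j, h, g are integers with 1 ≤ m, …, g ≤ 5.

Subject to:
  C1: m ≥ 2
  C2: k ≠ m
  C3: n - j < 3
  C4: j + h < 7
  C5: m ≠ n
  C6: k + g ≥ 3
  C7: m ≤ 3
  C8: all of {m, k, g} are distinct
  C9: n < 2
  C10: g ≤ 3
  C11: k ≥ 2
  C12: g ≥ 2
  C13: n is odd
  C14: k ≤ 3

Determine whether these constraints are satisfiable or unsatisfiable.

Constraints 1, 7, 10, 11, 12, and 14 confine each of m, k, g to the 2 values {2, 3}.
Constraint 8 requires all 3 of them to be distinct, but only 2 values are available — impossible by the pigeonhole principle.

Unsatisfiable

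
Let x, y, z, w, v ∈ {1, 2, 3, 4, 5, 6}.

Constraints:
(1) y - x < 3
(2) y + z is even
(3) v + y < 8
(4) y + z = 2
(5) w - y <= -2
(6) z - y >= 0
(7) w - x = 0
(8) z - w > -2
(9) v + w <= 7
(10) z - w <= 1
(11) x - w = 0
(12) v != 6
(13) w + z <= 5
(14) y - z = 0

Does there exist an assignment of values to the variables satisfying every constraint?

Unsatisfiable

Constraints 5, 6, and 10 give y − w ≥ 2, w − z ≥ -1, z − y ≥ 0.
Adding all 3 inequalities: the left sides telescope to 0, and the right sides sum to 2 + (-1) + 0 = 1. So 0 ≥ 1, which is false.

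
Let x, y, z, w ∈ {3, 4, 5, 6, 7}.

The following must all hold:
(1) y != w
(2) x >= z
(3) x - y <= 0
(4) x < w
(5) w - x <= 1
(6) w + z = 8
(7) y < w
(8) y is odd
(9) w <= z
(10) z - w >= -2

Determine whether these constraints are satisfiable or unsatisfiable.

Constraints 2, 3, 7, and 9 give w ≤ z, z ≤ x, x ≤ y, y < w. Chaining: w ≤ z ≤ x ≤ y < w, which forces w < w — impossible.

Unsatisfiable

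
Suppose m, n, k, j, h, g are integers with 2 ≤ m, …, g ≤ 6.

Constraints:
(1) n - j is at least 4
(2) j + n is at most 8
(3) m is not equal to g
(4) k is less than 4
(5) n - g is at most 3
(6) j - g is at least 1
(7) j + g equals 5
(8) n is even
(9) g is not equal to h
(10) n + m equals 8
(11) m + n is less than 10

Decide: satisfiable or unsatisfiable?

Constraints 1, 5, and 6 give j − g ≥ 1, g − n ≥ -3, n − j ≥ 4.
Adding all 3 inequalities: the left sides telescope to 0, and the right sides sum to 1 + (-3) + 4 = 2. So 0 ≥ 2, which is false.

Unsatisfiable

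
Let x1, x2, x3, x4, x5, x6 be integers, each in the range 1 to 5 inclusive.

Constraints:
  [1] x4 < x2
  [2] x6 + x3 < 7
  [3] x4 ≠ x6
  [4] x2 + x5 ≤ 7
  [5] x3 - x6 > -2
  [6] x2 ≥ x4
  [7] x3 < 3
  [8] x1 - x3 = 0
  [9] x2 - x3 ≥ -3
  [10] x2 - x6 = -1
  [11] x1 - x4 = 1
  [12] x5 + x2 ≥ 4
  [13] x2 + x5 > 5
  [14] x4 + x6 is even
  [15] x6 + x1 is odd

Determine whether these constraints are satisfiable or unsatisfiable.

Satisfiable

Setting (x1, x2, x3, x4, x5, x6) = (2, 2, 2, 1, 4, 3) satisfies everything: constraint 2: x6 + x3 = 5; constraint 4: x2 + x5 = 6; constraint 5: x3 - x6 = -1, and the others follow.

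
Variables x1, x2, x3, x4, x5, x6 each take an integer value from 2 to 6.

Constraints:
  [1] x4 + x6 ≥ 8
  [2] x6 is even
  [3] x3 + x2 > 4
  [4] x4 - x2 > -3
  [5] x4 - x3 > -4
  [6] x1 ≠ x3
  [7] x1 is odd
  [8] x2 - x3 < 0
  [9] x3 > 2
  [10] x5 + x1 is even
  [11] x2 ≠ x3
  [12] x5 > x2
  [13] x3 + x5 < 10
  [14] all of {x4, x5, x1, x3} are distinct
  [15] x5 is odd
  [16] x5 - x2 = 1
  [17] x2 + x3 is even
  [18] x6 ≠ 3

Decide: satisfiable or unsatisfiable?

Satisfiable

Take x1 = 5, x2 = 2, x3 = 4, x4 = 2, x5 = 3, x6 = 6. Then constraint 1: x4 + x6 = 8; constraint 3: x3 + x2 = 6, and every other listed constraint is also met.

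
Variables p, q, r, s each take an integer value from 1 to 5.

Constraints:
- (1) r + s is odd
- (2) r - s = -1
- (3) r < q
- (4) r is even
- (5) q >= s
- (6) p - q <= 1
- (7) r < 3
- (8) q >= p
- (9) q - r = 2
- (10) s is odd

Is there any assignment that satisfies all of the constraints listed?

One satisfying assignment is p = 4, q = 4, r = 2, s = 3.
For the less obvious constraints — constraint 2: r - s = -1; constraint 6: p - q = 0 — and the others hold by inspection.

Satisfiable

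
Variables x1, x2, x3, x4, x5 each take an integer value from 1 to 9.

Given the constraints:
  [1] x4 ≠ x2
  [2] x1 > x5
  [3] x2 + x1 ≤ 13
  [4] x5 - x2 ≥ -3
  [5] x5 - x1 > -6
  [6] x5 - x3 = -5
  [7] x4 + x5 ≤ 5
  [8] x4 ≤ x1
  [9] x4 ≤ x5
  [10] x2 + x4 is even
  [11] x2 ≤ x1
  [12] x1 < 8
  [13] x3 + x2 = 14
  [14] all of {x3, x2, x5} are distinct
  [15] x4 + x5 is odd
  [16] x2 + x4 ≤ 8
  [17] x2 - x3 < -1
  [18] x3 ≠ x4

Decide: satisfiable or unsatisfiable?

Satisfiable

The assignment x1 = 6, x2 = 6, x3 = 8, x4 = 2, x5 = 3 works:
  constraint 3 holds since x2 + x1 = 12.
  constraint 4 holds since x5 - x2 = -3.
The rest check out directly.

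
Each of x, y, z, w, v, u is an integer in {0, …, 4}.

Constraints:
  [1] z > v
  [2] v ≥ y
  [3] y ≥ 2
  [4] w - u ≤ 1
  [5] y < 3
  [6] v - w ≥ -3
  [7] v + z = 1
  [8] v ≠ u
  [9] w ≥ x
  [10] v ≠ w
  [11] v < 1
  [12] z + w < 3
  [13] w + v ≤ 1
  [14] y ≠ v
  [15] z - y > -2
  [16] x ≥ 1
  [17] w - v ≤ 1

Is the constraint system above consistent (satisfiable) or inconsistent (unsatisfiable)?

From constraints 9 and 16: w ≥ x ≥ 1. From constraints 2 and 3: v ≥ y ≥ 2. Hence w + v ≥ 3. But constraint 13 requires w + v ≤ 1, and 1 < 3. Contradiction.

Unsatisfiable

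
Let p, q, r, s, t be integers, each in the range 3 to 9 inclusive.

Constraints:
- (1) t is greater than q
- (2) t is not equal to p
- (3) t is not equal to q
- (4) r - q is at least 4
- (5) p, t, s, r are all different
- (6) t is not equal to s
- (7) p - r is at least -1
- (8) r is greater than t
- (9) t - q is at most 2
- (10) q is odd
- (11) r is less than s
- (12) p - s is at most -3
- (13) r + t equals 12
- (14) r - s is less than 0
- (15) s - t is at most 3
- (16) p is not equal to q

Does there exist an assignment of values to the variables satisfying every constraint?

Constraints 4, 7, 9, 12, and 15 give r − q ≥ 4, q − t ≥ -2, t − s ≥ -3, s − p ≥ 3, p − r ≥ -1.
Adding all 5 inequalities: the left sides telescope to 0, and the right sides sum to 4 + (-2) + (-3) + 3 + (-1) = 1. So 0 ≥ 1, which is false.

Unsatisfiable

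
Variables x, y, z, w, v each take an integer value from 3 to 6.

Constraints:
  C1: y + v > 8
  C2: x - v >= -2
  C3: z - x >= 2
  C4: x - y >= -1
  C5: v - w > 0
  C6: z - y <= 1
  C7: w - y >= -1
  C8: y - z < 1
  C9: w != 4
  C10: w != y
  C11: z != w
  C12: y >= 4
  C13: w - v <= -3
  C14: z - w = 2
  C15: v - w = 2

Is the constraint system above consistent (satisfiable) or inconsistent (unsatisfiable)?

Unsatisfiable

Constraints 2, 3, 6, 7, and 13 give w − y ≥ -1, y − z ≥ -1, z − x ≥ 2, x − v ≥ -2, v − w ≥ 3.
Adding all 5 inequalities: the left sides telescope to 0, and the right sides sum to (-1) + (-1) + 2 + (-2) + 3 = 1. So 0 ≥ 1, which is false.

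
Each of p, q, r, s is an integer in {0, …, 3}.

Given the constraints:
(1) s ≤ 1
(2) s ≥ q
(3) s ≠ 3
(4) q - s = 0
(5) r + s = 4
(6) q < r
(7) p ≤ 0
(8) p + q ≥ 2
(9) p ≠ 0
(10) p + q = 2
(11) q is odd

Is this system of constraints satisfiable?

Unsatisfiable

From constraint 7: p ≤ 0. From constraints 1 and 2: q ≤ s ≤ 1. Hence p + q ≤ 1. But constraint 8 requires p + q ≥ 2, and 2 > 1. Contradiction.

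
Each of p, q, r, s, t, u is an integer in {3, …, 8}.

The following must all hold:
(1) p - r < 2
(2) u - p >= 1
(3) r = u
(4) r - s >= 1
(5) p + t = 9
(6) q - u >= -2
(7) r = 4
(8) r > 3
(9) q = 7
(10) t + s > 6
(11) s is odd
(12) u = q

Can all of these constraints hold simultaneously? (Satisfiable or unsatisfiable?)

Unsatisfiable

Constraint 7 fixes r = 4 and constraint 9 fixes q = 7. Constraints 3 and 12 give r = u = q, so r = q. But 4 ≠ 7 — contradiction.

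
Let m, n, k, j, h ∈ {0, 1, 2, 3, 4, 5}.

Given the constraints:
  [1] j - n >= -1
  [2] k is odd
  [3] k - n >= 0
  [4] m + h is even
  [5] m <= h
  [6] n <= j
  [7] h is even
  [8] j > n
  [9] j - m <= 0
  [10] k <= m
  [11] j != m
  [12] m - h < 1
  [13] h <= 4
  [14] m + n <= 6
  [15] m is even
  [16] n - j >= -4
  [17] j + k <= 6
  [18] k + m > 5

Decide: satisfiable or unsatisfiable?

The assignment m = 4, n = 0, k = 3, j = 1, h = 4 works:
  constraint 1 holds since j - n = 1.
  constraint 3 holds since k - n = 3.
The rest check out directly.

Satisfiable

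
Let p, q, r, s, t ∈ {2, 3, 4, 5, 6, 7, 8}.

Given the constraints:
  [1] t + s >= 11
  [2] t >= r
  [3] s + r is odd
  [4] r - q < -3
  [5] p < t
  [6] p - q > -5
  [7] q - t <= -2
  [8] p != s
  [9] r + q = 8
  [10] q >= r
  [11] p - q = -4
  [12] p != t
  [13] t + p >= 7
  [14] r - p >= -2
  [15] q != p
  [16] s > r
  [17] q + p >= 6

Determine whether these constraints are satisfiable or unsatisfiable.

Satisfiable

Setting (p, q, r, s, t) = (2, 6, 2, 3, 8) satisfies everything: constraint 1: t + s = 11; constraint 4: r - q = -4; constraint 6: p - q = -4, and the others follow.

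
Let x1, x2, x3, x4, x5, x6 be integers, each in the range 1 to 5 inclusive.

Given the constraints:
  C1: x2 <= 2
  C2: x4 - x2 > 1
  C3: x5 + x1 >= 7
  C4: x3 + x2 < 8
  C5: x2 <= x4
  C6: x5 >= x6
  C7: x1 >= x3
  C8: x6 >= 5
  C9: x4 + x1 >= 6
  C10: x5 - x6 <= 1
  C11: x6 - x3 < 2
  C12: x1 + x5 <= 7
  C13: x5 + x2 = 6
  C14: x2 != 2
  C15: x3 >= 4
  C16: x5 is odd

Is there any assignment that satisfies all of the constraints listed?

Unsatisfiable

From constraints 7 and 15: x1 ≥ x3 ≥ 4. From constraints 6 and 8: x5 ≥ x6 ≥ 5. Hence x1 + x5 ≥ 9. But constraint 12 requires x1 + x5 ≤ 7, and 7 < 9. Contradiction.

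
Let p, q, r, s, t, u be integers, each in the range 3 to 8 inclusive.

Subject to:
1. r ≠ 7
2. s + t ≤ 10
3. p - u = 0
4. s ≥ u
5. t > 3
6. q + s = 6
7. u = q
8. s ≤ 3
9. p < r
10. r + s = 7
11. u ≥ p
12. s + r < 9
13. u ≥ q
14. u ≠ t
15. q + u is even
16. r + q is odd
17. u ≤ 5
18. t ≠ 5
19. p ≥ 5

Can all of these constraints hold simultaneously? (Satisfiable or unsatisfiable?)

Unsatisfiable

From constraints 11 and 19: u ≥ p and p ≥ 5, so u ≥ 5. From constraints 4 and 8: u ≤ s and s ≤ 3, so u ≤ 3. But 3 < 5, so no value of u works.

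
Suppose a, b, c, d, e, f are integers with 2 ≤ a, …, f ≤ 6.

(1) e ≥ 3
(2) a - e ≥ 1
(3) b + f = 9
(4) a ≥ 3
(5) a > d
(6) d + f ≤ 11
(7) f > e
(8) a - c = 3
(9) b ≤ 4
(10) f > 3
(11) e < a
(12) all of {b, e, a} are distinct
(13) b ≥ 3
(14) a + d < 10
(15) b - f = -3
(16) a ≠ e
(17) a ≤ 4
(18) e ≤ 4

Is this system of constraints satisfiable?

Unsatisfiable

Constraints 1, 4, 9, 13, 17, and 18 confine each of b, e, a to the 2 values {3, 4}.
Constraint 12 requires all 3 of them to be distinct, but only 2 values are available — impossible by the pigeonhole principle.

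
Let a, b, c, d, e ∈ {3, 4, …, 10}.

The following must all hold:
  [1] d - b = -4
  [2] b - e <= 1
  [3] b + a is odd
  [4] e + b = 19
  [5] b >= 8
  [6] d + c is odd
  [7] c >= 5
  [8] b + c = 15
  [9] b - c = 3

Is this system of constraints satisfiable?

Satisfiable

Try a = 4, b = 9, c = 6, d = 5, e = 10.
Check constraint 1: d - b = -4; constraint 2: b - e = -1. The remaining constraints are straightforward to verify.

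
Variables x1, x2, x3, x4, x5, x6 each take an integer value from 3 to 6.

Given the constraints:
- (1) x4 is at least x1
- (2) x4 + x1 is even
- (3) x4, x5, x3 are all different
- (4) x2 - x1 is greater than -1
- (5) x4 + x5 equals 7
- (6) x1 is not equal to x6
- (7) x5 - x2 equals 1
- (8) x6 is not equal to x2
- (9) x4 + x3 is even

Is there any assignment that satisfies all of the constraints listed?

Satisfiable

The assignment x1 = 3, x2 = 3, x3 = 5, x4 = 3, x5 = 4, x6 = 4 works:
  constraint 4 holds since x2 - x1 = 0.
  constraint 5 holds since x4 + x5 = 7.
  constraint 7 holds since x5 - x2 = 1.
The rest check out directly.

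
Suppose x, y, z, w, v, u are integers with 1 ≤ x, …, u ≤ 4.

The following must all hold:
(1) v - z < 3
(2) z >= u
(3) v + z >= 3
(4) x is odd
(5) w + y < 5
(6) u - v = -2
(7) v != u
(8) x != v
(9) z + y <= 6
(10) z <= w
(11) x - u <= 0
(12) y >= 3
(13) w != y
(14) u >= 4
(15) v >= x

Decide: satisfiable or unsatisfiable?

From constraints 2 and 14: z ≥ u ≥ 4. From constraint 12: y ≥ 3. Hence z + y ≥ 7. But constraint 9 requires z + y ≤ 6, and 6 < 7. Contradiction.

Unsatisfiable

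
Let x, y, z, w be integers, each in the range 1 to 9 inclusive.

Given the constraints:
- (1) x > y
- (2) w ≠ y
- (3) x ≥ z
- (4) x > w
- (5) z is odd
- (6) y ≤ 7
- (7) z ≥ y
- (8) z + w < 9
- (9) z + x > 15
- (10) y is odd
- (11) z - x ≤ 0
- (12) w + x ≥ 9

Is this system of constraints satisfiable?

Take x = 9, y = 5, z = 7, w = 1. Then constraint 8: z + w = 8; constraint 9: z + x = 16; constraint 11: z - x = -2, and every other listed constraint is also met.

Satisfiable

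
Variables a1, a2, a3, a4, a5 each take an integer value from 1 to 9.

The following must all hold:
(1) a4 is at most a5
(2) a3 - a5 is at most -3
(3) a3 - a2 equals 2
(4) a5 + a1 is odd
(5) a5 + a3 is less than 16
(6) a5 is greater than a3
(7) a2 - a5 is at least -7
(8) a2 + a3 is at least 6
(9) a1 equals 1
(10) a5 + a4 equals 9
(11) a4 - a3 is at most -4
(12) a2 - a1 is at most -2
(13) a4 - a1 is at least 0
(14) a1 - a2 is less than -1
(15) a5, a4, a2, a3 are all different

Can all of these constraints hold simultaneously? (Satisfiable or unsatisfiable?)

Unsatisfiable

Constraints 2, 7, 11, 12, and 13 give a1 − a2 ≥ 2, a2 − a5 ≥ -7, a5 − a3 ≥ 3, a3 − a4 ≥ 4, a4 − a1 ≥ 0.
Adding all 5 inequalities: the left sides telescope to 0, and the right sides sum to 2 + (-7) + 3 + 4 + 0 = 2. So 0 ≥ 2, which is false.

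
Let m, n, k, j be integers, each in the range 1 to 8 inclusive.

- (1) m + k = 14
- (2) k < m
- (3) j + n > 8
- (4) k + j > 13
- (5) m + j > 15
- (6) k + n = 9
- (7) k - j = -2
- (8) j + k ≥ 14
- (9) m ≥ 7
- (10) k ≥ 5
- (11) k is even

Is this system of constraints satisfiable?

Satisfiable

One satisfying assignment is m = 8, n = 3, k = 6, j = 8.
For the less obvious constraints — constraint 1: m + k = 14; constraint 3: j + n = 11; constraint 4: k + j = 14 — and the others hold by inspection.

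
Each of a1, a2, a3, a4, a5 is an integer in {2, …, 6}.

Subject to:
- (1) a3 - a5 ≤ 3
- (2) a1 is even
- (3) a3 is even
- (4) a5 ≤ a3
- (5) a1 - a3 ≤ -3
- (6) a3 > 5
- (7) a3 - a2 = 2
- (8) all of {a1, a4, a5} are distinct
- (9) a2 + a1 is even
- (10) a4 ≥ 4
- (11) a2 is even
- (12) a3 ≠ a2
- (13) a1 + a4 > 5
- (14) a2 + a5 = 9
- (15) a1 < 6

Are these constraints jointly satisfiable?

The assignment a1 = 2, a2 = 4, a3 = 6, a4 = 4, a5 = 5 works:
  constraint 1 holds since a3 - a5 = 1.
  constraint 5 holds since a1 - a3 = -4.
  constraint 7 holds since a3 - a2 = 2.
The rest check out directly.

Satisfiable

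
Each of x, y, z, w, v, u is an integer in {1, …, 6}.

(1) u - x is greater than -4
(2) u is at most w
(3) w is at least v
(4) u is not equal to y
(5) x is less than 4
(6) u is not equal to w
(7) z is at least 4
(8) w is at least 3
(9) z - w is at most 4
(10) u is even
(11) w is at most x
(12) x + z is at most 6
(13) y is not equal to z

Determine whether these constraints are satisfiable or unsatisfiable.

From constraints 8 and 11: x ≥ w ≥ 3. From constraint 7: z ≥ 4. Hence x + z ≥ 7. But constraint 12 requires x + z ≤ 6, and 6 < 7. Contradiction.

Unsatisfiable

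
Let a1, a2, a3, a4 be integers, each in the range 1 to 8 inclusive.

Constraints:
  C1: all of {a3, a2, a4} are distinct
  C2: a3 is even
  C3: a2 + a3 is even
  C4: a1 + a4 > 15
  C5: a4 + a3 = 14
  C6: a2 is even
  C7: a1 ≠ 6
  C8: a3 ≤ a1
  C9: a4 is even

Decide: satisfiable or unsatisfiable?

Try a1 = 8, a2 = 4, a3 = 6, a4 = 8.
Check constraint 1: values 6, 4, 8 are distinct; constraint 4: a1 + a4 = 16; constraint 5: a4 + a3 = 14. The remaining constraints are straightforward to verify.

Satisfiable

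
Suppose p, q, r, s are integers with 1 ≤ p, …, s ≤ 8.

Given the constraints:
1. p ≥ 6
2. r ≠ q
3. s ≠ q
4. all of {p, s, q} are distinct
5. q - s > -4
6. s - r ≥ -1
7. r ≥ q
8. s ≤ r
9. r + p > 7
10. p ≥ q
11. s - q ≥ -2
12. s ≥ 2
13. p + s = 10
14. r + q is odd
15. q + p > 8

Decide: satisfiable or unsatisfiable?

The assignment p = 7, q = 2, r = 3, s = 3 works:
  constraint 5 holds since q - s = -1.
  constraint 6 holds since s - r = 0.
The rest check out directly.

Satisfiable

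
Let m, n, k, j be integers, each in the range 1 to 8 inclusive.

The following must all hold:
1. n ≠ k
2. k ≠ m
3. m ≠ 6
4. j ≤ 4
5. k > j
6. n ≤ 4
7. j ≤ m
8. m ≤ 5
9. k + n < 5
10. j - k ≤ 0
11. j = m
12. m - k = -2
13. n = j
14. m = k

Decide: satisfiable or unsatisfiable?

Unsatisfiable

From constraints 11, 13, and 14, n = j = m = k, so n = k. But constraint 1 says n ≠ k. Contradiction.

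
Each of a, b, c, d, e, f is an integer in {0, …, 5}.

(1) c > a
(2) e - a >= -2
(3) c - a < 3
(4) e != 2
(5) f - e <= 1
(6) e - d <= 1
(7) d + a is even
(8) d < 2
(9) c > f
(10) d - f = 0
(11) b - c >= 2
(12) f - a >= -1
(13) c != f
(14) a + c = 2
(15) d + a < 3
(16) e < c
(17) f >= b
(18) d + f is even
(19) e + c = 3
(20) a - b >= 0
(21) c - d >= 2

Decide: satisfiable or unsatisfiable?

Unsatisfiable

Constraints 5, 6, 11, 12, 20, and 21 give f − a ≥ -1, a − b ≥ 0, b − c ≥ 2, c − d ≥ 2, d − e ≥ -1, e − f ≥ -1.
Adding all 6 inequalities: the left sides telescope to 0, and the right sides sum to (-1) + 0 + 2 + 2 + (-1) + (-1) = 1. So 0 ≥ 1, which is false.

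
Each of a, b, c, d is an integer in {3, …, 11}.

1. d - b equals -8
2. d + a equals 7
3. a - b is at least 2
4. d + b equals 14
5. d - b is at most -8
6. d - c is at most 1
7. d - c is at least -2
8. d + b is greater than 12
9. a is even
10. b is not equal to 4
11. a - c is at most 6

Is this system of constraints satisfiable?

Unsatisfiable

Constraints 3, 5, 7, and 11 give d − c ≥ -2, c − a ≥ -6, a − b ≥ 2, b − d ≥ 8.
Adding all 4 inequalities: the left sides telescope to 0, and the right sides sum to (-2) + (-6) + 2 + 8 = 2. So 0 ≥ 2, which is false.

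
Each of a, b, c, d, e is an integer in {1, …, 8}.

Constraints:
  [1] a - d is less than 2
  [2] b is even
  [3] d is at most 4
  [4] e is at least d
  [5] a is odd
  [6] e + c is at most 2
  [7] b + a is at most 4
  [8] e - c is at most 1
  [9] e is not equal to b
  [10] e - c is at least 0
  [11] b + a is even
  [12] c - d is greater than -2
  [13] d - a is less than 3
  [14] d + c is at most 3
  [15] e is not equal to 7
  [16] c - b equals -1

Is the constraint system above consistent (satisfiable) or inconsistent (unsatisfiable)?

Unsatisfiable

Constraint 2 makes b even and constraint 5 makes a odd, so b + a must be odd. Constraint 11 says b + a is even — contradiction.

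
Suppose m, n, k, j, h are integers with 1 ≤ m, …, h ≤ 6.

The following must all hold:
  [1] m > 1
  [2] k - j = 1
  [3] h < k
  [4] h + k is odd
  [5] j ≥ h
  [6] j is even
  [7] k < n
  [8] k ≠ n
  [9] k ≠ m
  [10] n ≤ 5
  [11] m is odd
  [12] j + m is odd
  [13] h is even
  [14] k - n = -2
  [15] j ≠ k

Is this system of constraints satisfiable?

Try m = 5, n = 5, k = 3, j = 2, h = 2.
Check constraint 2: k - j = 1; constraint 14: k - n = -2. The remaining constraints are straightforward to verify.

Satisfiable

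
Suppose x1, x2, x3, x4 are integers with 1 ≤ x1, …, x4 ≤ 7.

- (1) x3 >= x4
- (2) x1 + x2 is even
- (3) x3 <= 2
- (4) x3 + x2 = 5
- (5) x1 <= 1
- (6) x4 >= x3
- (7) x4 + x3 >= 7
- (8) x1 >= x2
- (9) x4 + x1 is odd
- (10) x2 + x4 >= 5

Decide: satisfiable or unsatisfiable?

Unsatisfiable

From constraints 5 and 8: x2 ≤ x1 ≤ 1. From constraints 1 and 3: x4 ≤ x3 ≤ 2. Hence x2 + x4 ≤ 3. But constraint 10 requires x2 + x4 ≥ 5, and 5 > 3. Contradiction.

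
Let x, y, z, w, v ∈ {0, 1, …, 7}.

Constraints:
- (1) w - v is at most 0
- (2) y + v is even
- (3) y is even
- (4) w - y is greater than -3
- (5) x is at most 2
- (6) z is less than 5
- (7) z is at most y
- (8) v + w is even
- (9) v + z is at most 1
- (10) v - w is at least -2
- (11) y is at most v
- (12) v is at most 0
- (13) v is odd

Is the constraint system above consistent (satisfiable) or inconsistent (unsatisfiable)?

Unsatisfiable

Constraint 3 makes y even and constraint 13 makes v odd, so y + v must be odd. Constraint 2 says y + v is even — contradiction.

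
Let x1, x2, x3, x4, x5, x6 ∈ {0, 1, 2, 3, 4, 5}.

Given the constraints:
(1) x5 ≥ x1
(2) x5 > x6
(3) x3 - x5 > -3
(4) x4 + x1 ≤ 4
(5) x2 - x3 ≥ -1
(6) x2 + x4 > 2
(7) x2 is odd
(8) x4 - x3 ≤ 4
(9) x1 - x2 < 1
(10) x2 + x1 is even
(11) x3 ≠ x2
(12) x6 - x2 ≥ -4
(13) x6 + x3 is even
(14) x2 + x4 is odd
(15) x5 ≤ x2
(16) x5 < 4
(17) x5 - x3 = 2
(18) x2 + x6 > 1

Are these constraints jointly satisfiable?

Satisfiable

One satisfying assignment is x1 = 1, x2 = 3, x3 = 1, x4 = 2, x5 = 3, x6 = 1.
For the less obvious constraints — constraint 3: x3 - x5 = -2; constraint 4: x4 + x1 = 3 — and the others hold by inspection.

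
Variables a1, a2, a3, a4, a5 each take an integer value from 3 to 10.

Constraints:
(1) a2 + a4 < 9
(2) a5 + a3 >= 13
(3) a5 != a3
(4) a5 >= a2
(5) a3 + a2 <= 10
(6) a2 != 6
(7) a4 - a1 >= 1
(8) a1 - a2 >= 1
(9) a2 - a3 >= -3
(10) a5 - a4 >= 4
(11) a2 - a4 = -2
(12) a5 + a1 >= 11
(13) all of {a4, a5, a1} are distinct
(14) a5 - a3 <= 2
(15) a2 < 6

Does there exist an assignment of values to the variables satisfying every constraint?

Constraints 7, 8, 9, 10, and 14 give a2 − a3 ≥ -3, a3 − a5 ≥ -2, a5 − a4 ≥ 4, a4 − a1 ≥ 1, a1 − a2 ≥ 1.
Adding all 5 inequalities: the left sides telescope to 0, and the right sides sum to (-3) + (-2) + 4 + 1 + 1 = 1. So 0 ≥ 1, which is false.

Unsatisfiable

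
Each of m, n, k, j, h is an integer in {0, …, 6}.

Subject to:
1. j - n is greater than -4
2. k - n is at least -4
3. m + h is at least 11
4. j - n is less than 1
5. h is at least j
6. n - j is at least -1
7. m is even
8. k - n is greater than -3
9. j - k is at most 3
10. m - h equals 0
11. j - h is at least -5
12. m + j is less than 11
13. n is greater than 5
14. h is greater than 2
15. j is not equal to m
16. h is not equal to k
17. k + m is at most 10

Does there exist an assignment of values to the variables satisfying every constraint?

Satisfiable

Try m = 6, n = 6, k = 4, j = 4, h = 6.
Check constraint 1: j - n = -2; constraint 2: k - n = -2. The remaining constraints are straightforward to verify.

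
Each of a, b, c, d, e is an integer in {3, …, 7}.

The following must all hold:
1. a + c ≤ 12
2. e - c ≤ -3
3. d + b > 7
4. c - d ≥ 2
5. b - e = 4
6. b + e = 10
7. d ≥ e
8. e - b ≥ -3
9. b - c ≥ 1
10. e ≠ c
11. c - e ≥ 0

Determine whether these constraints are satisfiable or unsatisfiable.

Constraints 2, 8, and 9 give b − c ≥ 1, c − e ≥ 3, e − b ≥ -3.
Adding all 3 inequalities: the left sides telescope to 0, and the right sides sum to 1 + 3 + (-3) = 1. So 0 ≥ 1, which is false.

Unsatisfiable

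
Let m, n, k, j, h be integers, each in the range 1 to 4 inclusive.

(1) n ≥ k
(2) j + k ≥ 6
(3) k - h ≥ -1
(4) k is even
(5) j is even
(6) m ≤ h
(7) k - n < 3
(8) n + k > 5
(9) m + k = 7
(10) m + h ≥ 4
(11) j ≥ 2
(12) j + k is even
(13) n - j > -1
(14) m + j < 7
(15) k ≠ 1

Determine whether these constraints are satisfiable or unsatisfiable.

Satisfiable

Try m = 3, n = 4, k = 4, j = 2, h = 4.
Check constraint 2: j + k = 6; constraint 3: k - h = 0. The remaining constraints are straightforward to verify.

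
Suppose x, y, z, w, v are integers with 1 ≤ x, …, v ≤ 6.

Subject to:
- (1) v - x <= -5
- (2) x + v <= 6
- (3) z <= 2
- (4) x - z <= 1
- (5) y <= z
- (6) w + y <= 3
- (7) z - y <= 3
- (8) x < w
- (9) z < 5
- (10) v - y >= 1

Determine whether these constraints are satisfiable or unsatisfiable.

Unsatisfiable

Constraints 1, 4, 7, and 10 give v − y ≥ 1, y − z ≥ -3, z − x ≥ -1, x − v ≥ 5.
Adding all 4 inequalities: the left sides telescope to 0, and the right sides sum to 1 + (-3) + (-1) + 5 = 2. So 0 ≥ 2, which is false.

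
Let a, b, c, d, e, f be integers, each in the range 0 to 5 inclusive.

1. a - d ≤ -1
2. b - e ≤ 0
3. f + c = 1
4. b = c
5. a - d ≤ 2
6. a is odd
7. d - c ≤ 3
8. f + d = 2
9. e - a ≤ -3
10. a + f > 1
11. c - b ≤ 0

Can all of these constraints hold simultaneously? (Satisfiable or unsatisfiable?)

Unsatisfiable

Constraints 1, 2, 7, 9, and 11 give b − c ≥ 0, c − d ≥ -3, d − a ≥ 1, a − e ≥ 3, e − b ≥ 0.
Adding all 5 inequalities: the left sides telescope to 0, and the right sides sum to 0 + (-3) + 1 + 3 + 0 = 1. So 0 ≥ 1, which is false.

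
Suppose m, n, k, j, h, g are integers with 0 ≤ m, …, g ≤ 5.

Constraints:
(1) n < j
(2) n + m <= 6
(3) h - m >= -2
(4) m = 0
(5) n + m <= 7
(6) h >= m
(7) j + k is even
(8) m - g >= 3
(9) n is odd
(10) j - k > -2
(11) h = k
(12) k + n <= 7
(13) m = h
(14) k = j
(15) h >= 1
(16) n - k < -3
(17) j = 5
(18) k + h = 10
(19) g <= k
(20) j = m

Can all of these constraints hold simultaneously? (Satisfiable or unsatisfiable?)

Unsatisfiable

Constraint 4 fixes m = 0 and constraint 17 fixes j = 5. Constraints 11, 13, and 14 give m = h = k = j, so m = j. But 0 ≠ 5 — contradiction.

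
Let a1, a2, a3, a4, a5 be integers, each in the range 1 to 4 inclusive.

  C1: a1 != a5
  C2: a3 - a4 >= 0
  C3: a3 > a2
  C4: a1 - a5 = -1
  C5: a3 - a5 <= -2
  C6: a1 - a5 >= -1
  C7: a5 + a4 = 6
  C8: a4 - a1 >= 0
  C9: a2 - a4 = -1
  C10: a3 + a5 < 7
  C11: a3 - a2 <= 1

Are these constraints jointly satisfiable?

Unsatisfiable

Constraints 2, 5, 6, and 8 give a5 − a3 ≥ 2, a3 − a4 ≥ 0, a4 − a1 ≥ 0, a1 − a5 ≥ -1.
Adding all 4 inequalities: the left sides telescope to 0, and the right sides sum to 2 + 0 + 0 + (-1) = 1. So 0 ≥ 1, which is false.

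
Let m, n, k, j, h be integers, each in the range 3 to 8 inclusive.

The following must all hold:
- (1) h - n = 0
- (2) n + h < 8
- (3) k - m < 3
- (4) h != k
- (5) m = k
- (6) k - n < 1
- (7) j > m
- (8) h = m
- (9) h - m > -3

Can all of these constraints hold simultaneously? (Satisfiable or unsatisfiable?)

From constraints 5 and 8, h = m = k, so h = k. But constraint 4 says h ≠ k. Contradiction.

Unsatisfiable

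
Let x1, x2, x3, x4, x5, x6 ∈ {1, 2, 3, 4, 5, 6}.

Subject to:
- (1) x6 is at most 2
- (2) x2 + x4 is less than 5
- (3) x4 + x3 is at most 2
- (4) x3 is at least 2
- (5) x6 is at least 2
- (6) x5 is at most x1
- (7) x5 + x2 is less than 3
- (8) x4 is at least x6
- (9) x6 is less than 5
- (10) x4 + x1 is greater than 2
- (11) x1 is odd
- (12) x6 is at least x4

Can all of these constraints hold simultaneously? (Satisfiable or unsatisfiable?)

Unsatisfiable

From constraints 5 and 8: x4 ≥ x6 ≥ 2. From constraint 4: x3 ≥ 2. Hence x4 + x3 ≥ 4. But constraint 3 requires x4 + x3 ≤ 2, and 2 < 4. Contradiction.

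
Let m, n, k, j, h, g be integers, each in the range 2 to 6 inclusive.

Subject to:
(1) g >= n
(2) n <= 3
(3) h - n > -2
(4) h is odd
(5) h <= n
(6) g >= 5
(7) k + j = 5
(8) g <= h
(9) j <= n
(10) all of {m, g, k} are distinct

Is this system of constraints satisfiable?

Unsatisfiable

From constraints 6 and 8: h ≥ g and g ≥ 5, so h ≥ 5. From constraints 2 and 5: h ≤ n and n ≤ 3, so h ≤ 3. But 3 < 5, so no value of h works.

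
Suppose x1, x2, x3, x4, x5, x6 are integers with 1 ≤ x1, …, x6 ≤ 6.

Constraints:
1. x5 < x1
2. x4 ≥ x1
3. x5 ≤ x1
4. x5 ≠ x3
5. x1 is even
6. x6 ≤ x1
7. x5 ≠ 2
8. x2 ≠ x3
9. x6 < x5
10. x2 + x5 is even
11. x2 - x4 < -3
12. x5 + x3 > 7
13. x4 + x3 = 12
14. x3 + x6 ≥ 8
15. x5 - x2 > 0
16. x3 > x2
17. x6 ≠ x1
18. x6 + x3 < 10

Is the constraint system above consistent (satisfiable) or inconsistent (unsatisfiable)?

Setting (x1, x2, x3, x4, x5, x6) = (6, 2, 6, 6, 4, 2) satisfies everything: constraint 11: x2 - x4 = -4; constraint 12: x5 + x3 = 10; constraint 13: x4 + x3 = 12, and the others follow.

Satisfiable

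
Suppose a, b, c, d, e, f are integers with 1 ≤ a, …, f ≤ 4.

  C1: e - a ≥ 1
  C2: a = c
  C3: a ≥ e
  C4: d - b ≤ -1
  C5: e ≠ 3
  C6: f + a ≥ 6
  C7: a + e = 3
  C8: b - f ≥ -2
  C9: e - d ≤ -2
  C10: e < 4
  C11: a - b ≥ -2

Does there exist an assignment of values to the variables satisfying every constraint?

Constraints 1, 4, 9, and 11 give d − e ≥ 2, e − a ≥ 1, a − b ≥ -2, b − d ≥ 1.
Adding all 4 inequalities: the left sides telescope to 0, and the right sides sum to 2 + 1 + (-2) + 1 = 2. So 0 ≥ 2, which is false.

Unsatisfiable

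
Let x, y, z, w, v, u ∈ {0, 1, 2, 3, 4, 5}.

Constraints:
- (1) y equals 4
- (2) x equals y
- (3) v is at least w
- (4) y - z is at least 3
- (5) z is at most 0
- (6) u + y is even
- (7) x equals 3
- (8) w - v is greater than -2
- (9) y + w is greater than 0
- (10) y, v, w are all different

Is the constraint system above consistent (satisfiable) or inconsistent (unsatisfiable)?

Unsatisfiable

Constraint 7 fixes x = 3 and constraint 1 fixes y = 4, but constraint 2 requires x = y. Since 3 ≠ 4, contradiction.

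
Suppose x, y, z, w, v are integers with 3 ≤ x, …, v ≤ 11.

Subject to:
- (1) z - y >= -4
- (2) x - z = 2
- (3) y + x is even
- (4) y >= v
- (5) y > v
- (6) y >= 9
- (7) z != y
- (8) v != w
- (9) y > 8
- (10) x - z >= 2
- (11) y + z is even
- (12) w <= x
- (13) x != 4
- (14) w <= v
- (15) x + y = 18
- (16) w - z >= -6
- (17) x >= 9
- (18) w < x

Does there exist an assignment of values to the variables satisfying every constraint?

One satisfying assignment is x = 9, y = 9, z = 7, w = 4, v = 7.
For the less obvious constraints — constraint 1: z - y = -2; constraint 2: x - z = 2 — and the others hold by inspection.

Satisfiable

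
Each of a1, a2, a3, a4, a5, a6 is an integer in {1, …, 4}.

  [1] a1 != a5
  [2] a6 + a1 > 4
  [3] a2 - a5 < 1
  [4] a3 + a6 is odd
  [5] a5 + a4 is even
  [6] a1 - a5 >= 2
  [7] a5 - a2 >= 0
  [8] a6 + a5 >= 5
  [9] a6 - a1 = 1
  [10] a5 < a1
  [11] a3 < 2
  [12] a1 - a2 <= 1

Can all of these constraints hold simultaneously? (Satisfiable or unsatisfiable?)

Unsatisfiable

Constraints 6, 7, and 12 give a5 − a2 ≥ 0, a2 − a1 ≥ -1, a1 − a5 ≥ 2.
Adding all 3 inequalities: the left sides telescope to 0, and the right sides sum to 0 + (-1) + 2 = 1. So 0 ≥ 1, which is false.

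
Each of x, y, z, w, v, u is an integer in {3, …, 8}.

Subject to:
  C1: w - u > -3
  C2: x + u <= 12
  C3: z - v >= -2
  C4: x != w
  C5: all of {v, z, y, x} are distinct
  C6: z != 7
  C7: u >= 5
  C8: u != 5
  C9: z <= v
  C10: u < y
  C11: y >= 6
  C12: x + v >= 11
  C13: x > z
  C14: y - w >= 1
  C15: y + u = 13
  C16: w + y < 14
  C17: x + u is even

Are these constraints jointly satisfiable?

Satisfiable

One satisfying assignment is x = 6, y = 7, z = 3, w = 4, v = 5, u = 6.
For the less obvious constraints — constraint 1: w - u = -2; constraint 2: x + u = 12 — and the others hold by inspection.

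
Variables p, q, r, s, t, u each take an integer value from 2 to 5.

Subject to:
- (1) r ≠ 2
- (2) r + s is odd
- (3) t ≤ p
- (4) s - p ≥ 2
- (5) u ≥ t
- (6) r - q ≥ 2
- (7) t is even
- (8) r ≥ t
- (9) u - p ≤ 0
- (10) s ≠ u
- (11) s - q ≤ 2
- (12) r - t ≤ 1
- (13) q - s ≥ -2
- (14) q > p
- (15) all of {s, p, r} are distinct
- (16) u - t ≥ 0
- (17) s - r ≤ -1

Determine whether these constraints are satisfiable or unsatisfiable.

Unsatisfiable

Constraints 4, 6, 9, 12, 13, and 16 give p − u ≥ 0, u − t ≥ 0, t − r ≥ -1, r − q ≥ 2, q − s ≥ -2, s − p ≥ 2.
Adding all 6 inequalities: the left sides telescope to 0, and the right sides sum to 0 + 0 + (-1) + 2 + (-2) + 2 = 1. So 0 ≥ 1, which is false.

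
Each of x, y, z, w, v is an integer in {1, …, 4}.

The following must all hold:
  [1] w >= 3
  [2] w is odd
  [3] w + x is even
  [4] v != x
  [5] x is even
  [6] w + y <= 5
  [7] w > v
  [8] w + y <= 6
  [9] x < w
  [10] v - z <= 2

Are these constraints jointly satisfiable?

Unsatisfiable

Constraint 2 makes w odd and constraint 5 makes x even, so w + x must be odd. Constraint 3 says w + x is even — contradiction.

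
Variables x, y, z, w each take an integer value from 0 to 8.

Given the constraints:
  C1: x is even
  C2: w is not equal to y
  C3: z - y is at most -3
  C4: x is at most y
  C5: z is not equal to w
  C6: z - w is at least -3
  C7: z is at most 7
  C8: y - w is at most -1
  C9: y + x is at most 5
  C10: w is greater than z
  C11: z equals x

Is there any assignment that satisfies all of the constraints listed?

Constraints 3, 6, and 8 give w − y ≥ 1, y − z ≥ 3, z − w ≥ -3.
Adding all 3 inequalities: the left sides telescope to 0, and the right sides sum to 1 + 3 + (-3) = 1. So 0 ≥ 1, which is false.

Unsatisfiable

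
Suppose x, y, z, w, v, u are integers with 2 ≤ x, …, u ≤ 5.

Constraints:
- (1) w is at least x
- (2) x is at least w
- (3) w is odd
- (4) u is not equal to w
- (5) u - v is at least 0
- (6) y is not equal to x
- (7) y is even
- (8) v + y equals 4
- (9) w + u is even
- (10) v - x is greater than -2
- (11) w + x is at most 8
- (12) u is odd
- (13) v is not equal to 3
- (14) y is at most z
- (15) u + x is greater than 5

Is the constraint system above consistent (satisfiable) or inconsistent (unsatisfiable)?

The assignment x = 3, y = 2, z = 3, w = 3, v = 2, u = 5 works:
  constraint 5 holds since u - v = 3.
  constraint 8 holds since v + y = 4.
  constraint 10 holds since v - x = -1.
The rest check out directly.

Satisfiable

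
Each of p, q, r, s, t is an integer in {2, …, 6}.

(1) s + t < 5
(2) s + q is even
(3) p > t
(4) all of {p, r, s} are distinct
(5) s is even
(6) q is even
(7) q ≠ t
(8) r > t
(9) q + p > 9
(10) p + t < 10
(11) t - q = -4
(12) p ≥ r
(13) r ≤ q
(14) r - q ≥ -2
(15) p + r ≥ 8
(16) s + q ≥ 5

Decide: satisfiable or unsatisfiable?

Satisfiable

The assignment p = 6, q = 6, r = 4, s = 2, t = 2 works:
  constraint 1 holds since s + t = 4.
  constraint 9 holds since q + p = 12.
  constraint 10 holds since p + t = 8.
The rest check out directly.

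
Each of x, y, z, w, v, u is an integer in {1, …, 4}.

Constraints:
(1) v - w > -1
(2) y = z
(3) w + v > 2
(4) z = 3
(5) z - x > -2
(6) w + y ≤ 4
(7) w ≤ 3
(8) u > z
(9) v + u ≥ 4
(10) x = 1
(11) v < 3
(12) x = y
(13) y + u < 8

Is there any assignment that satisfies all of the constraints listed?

Unsatisfiable

Constraint 10 fixes x = 1 and constraint 4 fixes z = 3. Constraints 2 and 12 give x = y = z, so x = z. But 1 ≠ 3 — contradiction.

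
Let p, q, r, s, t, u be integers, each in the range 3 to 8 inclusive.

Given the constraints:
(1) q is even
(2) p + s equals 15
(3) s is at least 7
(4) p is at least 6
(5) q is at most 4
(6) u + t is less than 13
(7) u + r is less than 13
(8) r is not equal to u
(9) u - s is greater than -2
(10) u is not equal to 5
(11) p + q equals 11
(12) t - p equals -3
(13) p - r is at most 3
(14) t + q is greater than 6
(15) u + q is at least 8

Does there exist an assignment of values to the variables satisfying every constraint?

Satisfiable

Take p = 7, q = 4, r = 4, s = 8, t = 4, u = 7. Then constraint 2: p + s = 15; constraint 6: u + t = 11, and every other listed constraint is also met.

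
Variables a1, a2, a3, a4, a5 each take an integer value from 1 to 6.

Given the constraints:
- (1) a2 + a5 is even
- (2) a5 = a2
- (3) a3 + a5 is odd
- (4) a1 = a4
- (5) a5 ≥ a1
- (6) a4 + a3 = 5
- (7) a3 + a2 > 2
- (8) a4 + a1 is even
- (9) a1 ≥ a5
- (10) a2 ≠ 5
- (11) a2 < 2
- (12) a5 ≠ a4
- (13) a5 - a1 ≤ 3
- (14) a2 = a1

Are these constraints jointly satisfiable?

Unsatisfiable

From constraints 2, 4, and 14, a5 = a2 = a1 = a4, so a5 = a4. But constraint 12 says a5 ≠ a4. Contradiction.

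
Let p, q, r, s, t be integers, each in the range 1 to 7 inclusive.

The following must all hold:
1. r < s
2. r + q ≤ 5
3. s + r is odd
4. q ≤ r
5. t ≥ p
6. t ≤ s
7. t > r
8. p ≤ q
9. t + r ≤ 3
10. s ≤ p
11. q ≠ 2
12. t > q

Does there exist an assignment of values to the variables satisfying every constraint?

Constraints 4, 6, 7, 8, and 10 give t ≤ s, s ≤ p, p ≤ q, q ≤ r, r < t. Chaining: t ≤ s ≤ p ≤ q ≤ r < t, which forces t < t — impossible.

Unsatisfiable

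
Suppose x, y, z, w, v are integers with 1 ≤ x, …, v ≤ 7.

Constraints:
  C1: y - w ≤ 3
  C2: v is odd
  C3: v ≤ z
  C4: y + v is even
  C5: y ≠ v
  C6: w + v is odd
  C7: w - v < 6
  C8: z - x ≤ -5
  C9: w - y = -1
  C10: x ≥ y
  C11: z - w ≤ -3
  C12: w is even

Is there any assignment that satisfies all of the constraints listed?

Setting (x, y, z, w, v) = (6, 5, 1, 4, 1) satisfies everything: constraint 1: y - w = 1; constraint 7: w - v = 3; constraint 8: z - x = -5, and the others follow.

Satisfiable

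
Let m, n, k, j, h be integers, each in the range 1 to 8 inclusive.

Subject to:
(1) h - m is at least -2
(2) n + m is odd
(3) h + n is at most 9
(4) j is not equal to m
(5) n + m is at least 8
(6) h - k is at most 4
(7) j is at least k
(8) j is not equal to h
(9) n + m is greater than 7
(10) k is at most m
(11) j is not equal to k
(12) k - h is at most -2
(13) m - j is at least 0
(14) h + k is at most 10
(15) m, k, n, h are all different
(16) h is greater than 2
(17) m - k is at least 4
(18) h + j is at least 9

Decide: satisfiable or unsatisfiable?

Try m = 7, n = 2, k = 3, j = 4, h = 6.
Check constraint 1: h - m = -1; constraint 3: h + n = 8. The remaining constraints are straightforward to verify.

Satisfiable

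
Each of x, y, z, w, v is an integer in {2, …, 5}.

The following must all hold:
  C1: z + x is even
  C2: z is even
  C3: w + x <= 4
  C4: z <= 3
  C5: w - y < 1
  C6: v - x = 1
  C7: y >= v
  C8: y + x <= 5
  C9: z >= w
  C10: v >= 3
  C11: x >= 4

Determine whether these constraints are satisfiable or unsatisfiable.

Unsatisfiable

From constraints 7 and 10: y ≥ v ≥ 3. From constraint 11: x ≥ 4. Hence y + x ≥ 7. But constraint 8 requires y + x ≤ 5, and 5 < 7. Contradiction.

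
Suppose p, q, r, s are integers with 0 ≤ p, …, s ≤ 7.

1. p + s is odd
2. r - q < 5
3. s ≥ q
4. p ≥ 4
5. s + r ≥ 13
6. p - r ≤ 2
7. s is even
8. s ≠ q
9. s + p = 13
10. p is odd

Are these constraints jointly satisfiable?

Satisfiable

The assignment p = 7, q = 3, r = 7, s = 6 works:
  constraint 2 holds since r - q = 4.
  constraint 5 holds since s + r = 13.
The rest check out directly.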